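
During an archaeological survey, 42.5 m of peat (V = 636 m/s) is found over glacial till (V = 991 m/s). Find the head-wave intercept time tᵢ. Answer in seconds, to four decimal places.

0.1025 s

tᵢ = 2h·√(V₂²−V₁²)/(V₁V₂).
√(V₂²−V₁²) = √(991²−636²) = 760.0 m/s.
tᵢ = 2·42.5·760.0/(636·991) = 0.10249 s.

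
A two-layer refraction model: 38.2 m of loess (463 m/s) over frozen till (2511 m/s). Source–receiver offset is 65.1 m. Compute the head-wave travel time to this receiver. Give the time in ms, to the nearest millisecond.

t = x/V₂ + 2h·√(V₂²−V₁²)/(V₁V₂).
√(V₂²−V₁²) = √(2511²−463²) = 2467.9 m/s; delay term = 2·38.2·2467.9/(463·2511) = 0.16218 s.
t = 65.1/2511 + 0.16218 = 0.18811 s.

188 ms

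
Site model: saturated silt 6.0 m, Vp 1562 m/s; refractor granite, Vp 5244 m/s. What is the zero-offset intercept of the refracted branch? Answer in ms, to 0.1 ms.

tᵢ = 2h·√(V₂²−V₁²)/(V₁V₂).
√(V₂²−V₁²) = √(5244²−1562²) = 5006.0 m/s.
tᵢ = 2·6.0·5006.0/(1562·5244) = 0.00733 s.

7.3 ms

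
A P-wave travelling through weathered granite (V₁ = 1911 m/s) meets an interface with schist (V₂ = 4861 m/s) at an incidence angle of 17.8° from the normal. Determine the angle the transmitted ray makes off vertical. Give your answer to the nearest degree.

51°

sin θ₁/V₁ = sin θ₂/V₂ ⇒ sin θ₂ = 4861·sin 17.8°/1911 = 4861·0.3057/1911 = 0.7776.
θ₂ = sin⁻¹(0.7776) = 51.04° (from vertical).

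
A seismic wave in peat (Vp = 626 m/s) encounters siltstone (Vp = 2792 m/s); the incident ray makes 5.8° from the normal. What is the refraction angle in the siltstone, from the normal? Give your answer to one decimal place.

sin θ₁/V₁ = sin θ₂/V₂ ⇒ sin θ₂ = 2792·sin 5.8°/626 = 2792·0.1011/626 = 0.4507.
θ₂ = arcsin 0.4507 = 26.79° from the normal.

26.8°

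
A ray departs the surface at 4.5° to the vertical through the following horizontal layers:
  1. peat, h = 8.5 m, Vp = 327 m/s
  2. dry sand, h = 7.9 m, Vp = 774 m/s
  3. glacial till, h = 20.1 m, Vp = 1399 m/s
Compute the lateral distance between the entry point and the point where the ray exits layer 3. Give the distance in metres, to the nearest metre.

9 m

p = sin θ₁/V₁ = sin 4.5°/327 = 2.3994e-04 s/m is conserved through the stack.
Layer 1: θ = 4.50°; offset = 8.5·tan 4.50° = 0.669 m.
Layer 2: sin θ = p·774 = 0.1857 → θ = 10.70°; offset = 7.9·tan 10.70° = 1.493 m.
Layer 3: sin θ = p·1399 = 0.3357 → θ = 19.61°; offset = 20.1·tan 19.61° = 7.163 m.
Summing the layer offsets gives 9.325 m.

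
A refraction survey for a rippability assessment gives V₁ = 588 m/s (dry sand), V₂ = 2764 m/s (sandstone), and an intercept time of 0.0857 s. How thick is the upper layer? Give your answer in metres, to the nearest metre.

26 m

θ_c = arcsin(588/2764) = 12.28°; cos θ_c = 0.9771.
tᵢ = 2h cos θ_c/V₁ ⇒ h = tᵢ·V₁/(2 cos θ_c) = 0.0857·588/(2·0.9771) = 25.79 m.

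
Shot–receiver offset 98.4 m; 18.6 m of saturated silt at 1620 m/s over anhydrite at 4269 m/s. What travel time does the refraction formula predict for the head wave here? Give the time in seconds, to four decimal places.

0.0443 s

θ_c = arcsin(V₁/V₂) = arcsin(1620/4269) = 22.30°, cos θ_c = 0.9252.
Intercept time tᵢ = 2h cos θ_c / V₁ = 2·18.6·0.9252/1620 = 0.02125 s.
t = x/V₂ + tᵢ = 98.4/4269 + 0.02125 = 0.04430 s.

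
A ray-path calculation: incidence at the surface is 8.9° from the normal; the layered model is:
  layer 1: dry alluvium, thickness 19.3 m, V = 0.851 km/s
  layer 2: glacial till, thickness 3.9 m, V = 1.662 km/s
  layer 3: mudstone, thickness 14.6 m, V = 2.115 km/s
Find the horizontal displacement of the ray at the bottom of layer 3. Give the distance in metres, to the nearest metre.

p = sin θ₁/V₁ = sin 8.9°/0.851 = 1.8180e-01 s/km is conserved through the stack.
Layer 1: θ = 8.90°; offset = 19.3·tan 8.90° = 3.022 m.
Layer 2: sin θ = p·1.662 = 0.3021 → θ = 17.59°; offset = 3.9·tan 17.59° = 1.236 m.
Layer 3: sin θ = p·2.115 = 0.3845 → θ = 22.61°; offset = 14.6·tan 22.61° = 6.081 m.
Σ offsets = 10.340 m.

10 m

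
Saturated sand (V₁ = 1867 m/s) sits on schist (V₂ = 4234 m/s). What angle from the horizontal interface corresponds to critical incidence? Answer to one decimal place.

63.8°

At critical incidence the refracted ray runs along the interface (θ₂ = 90°), so sin θ_c = V₁/V₂.
θ_c = arcsin(1867/4234) = arcsin 0.4410 = 26.16°.
Measured from the interface: 90° − 26.16° = 63.84°.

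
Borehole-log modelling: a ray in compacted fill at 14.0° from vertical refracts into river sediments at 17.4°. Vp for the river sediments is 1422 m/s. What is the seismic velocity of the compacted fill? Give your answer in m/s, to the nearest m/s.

Snell's law: sin 14.0°/V₁ = sin 17.4°/V₂.
V₁ = V₂·sin 14.0°/sin 17.4° = 1422 × 0.8090 = 1150.39 m/s.

1150 m/s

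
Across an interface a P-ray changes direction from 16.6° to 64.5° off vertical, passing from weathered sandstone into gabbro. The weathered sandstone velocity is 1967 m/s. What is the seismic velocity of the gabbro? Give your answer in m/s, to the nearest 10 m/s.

sin 16.6° = 0.2857; sin 64.5° = 0.9026.
V₂ = V₁·(sin θ₂/sin θ₁) = 1967·(0.9026/0.2857) = 6214.41 m/s.

6210 m/s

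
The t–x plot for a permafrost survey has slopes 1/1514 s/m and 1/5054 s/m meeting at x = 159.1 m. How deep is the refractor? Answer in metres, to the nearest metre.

58 m

x_cross = 2h·√((V₂+V₁)/(V₂−V₁)) → h = x_cross / (2·√((V₂+V₁)/(V₂−V₁))).
√((V₂+V₁)/(V₂−V₁)) = √((5054+1514)/(5054−1514)) = 1.3621.
h = 159.1 / (2·1.3621) = 58.40 m.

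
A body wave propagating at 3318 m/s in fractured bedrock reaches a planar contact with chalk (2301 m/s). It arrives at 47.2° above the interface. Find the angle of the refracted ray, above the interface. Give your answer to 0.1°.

61.9°

Convert to the normal: θ₁ = 90° − 47.2° = 42.8°.
Snell's law: sin θ₂ = (V₂/V₁)·sin θ₁ = (2301/3318)·sin 42.8° = 0.4712.
θ₂ = sin⁻¹(0.4712) = 28.11° (from vertical).
From the interface: 90° − 28.11° = 61.89°.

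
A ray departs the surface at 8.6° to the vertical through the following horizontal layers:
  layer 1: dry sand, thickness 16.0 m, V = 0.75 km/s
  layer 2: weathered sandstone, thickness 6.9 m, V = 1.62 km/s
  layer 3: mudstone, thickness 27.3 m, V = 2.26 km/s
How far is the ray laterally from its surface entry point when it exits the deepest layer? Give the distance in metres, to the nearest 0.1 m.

18.6 m

Apply Snell's law at each interface; in layer i the horizontal offset is hᵢ·tan θᵢ.
Layer 1: θ = 8.60°; offset = 16.0·tan 8.60° = 2.420 m.
Layer 2: sin θ = 1.62·sin 8.6°/0.75 = 0.3230, θ = 18.84°; offset = 6.9·tan 18.84° = 2.355 m.
Layer 3: sin θ = 2.26·sin 8.6°/0.75 = 0.4506, θ = 26.78°; offset = 27.3·tan 26.78° = 13.780 m.
Σ offsets = 18.554 m.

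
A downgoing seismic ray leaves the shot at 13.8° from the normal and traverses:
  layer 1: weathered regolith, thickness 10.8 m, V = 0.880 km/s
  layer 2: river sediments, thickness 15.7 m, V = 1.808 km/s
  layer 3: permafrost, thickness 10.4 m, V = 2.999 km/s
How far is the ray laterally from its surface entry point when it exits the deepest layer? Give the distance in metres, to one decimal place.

26.0 m

Apply Snell's law at each interface; in layer i the horizontal offset is hᵢ·tan θᵢ.
Layer 1: θ = 13.80°; offset = 10.8·tan 13.80° = 2.653 m.
Layer 2: sin θ = 1.808·sin 13.8°/0.880 = 0.4901, θ = 29.35°; offset = 15.7·tan 29.35° = 8.827 m.
Layer 3: sin θ = 2.999·sin 13.8°/0.880 = 0.8129, θ = 54.38°; offset = 10.4·tan 54.38° = 14.517 m.
Summing the layer offsets gives 25.996 m.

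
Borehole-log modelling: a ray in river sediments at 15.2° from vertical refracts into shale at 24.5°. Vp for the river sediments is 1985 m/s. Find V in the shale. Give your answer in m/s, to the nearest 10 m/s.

3140 m/s

Snell's law: sin 15.2°/V₁ = sin 24.5°/V₂.
V₂ = V₁·sin 24.5°/sin 15.2° = 1985 × 1.5817 = 3139.59 m/s.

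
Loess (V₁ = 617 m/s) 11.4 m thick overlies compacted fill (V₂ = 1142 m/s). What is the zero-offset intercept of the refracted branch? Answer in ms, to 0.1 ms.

31.1 ms

tᵢ = 2h·√(V₂²−V₁²)/(V₁V₂).
√(V₂²−V₁²) = √(1142²−617²) = 961.0 m/s.
tᵢ = 2·11.4·961.0/(617·1142) = 0.03110 s.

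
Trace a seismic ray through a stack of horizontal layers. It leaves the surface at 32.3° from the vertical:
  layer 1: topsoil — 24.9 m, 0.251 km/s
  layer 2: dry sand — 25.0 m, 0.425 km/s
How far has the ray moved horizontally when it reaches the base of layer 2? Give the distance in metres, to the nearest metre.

69 m

Ray parameter p = sin 32.3° / 0.251 km/s = 2.1289e+00 s/km.
Layer 1: θ = 32.30°; offset = 24.9·tan 32.30° = 15.741 m.
Layer 2: sin θ = p·0.425 = 0.9048 → θ = 64.79°; offset = 25.0·tan 64.79° = 53.112 m.
Σ offsets = 68.854 m.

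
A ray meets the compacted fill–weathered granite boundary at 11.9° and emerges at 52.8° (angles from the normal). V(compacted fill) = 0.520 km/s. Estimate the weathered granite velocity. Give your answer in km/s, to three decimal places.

2.009 km/s

sin 11.9° = 0.2062; sin 52.8° = 0.7965.
V₂ = V₁·(sin θ₂/sin θ₁) = 0.520·(0.7965/0.2062) = 2.009 km/s.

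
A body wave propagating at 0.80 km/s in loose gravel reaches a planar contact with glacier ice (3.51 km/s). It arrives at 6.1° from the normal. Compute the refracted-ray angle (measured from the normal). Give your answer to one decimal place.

Snell's law: sin θ₂ = (V₂/V₁)·sin θ₁ = (3.51/0.80)·sin 6.1° = 0.4662.
θ₂ = sin⁻¹(0.4662) = 27.79° (from vertical).

27.8°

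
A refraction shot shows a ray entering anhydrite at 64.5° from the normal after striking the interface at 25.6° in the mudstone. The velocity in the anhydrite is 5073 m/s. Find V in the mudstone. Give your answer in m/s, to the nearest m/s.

2429 m/s

sin 25.6° = 0.4321; sin 64.5° = 0.9026.
V₁ = V₂·(sin θ₁/sin θ₂) = 5073·(0.4321/0.9026) = 2428.55 m/s.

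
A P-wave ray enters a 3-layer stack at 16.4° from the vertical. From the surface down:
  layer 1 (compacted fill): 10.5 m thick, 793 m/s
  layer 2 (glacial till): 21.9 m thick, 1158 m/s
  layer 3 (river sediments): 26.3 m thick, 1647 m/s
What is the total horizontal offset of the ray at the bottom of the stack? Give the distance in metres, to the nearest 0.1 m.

Apply Snell's law at each interface; in layer i the horizontal offset is hᵢ·tan θᵢ.
Layer 1: θ = 16.40°; offset = 10.5·tan 16.40° = 3.090 m.
Layer 2: sin θ = 1158·sin 16.4°/793 = 0.4123, θ = 24.35°; offset = 21.9·tan 24.35° = 9.911 m.
Layer 3: sin θ = 1647·sin 16.4°/793 = 0.5864, θ = 35.90°; offset = 26.3·tan 35.90° = 19.039 m.
Summing the layer offsets gives 32.041 m.

32.0 m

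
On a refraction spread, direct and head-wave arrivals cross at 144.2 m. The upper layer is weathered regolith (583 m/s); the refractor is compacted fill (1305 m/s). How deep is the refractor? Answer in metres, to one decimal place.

44.6 m

h = (x_cross/2)·√((V₂−V₁)/(V₂+V₁)).
(V₂−V₁)/(V₂+V₁) = (1305−583)/(1305+583) = 0.3824; √ = 0.6184.
h = (144.2/2)·0.6184 = 44.59 m.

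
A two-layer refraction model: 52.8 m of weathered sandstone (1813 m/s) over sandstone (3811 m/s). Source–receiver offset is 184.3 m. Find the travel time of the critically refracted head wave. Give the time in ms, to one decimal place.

t = x/V₂ + 2h·√(V₂²−V₁²)/(V₁V₂).
√(V₂²−V₁²) = √(3811²−1813²) = 3352.1 m/s; delay term = 2·52.8·3352.1/(1813·3811) = 0.05123 s.
t = 184.3/3811 + 0.05123 = 0.09959 s.

99.6 ms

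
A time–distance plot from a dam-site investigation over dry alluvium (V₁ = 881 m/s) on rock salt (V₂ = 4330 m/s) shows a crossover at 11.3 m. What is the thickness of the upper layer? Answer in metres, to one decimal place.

x_cross = 2h·√((V₂+V₁)/(V₂−V₁)) → h = x_cross / (2·√((V₂+V₁)/(V₂−V₁))).
√((V₂+V₁)/(V₂−V₁)) = √((4330+881)/(4330−881)) = 1.2292.
h = 11.3 / (2·1.2292) = 4.60 m.

4.6 m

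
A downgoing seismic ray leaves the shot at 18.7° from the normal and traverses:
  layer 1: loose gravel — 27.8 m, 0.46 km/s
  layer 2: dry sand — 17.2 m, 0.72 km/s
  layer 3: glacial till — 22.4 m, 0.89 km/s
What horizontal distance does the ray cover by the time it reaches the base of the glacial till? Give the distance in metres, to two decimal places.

Apply Snell's law at each interface; in layer i the horizontal offset is hᵢ·tan θᵢ.
Layer 1: θ = 18.70°; offset = 27.8·tan 18.70° = 9.4098 m.
Layer 2: sin θ = 0.72·sin 18.7°/0.46 = 0.5018, θ = 30.12°; offset = 17.2·tan 30.12° = 9.9789 m.
Layer 3: sin θ = 0.89·sin 18.7°/0.46 = 0.6203, θ = 38.34°; offset = 22.4·tan 38.34° = 17.7154 m.
Total horizontal offset = 37.1041 m.

37.10 m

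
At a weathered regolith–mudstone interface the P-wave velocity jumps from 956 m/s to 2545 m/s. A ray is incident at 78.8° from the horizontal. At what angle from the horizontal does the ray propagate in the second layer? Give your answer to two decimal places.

58.86°

Angle from the normal: 90° − 78.8° = 11.2°.
Snell's law: sin θ₂ = (V₂/V₁)·sin θ₁ = (2545/956)·sin 11.2° = 0.5171.
θ₂ = sin⁻¹(0.5171) = 31.14° (from vertical).
From the interface: 90° − 31.14° = 58.86°.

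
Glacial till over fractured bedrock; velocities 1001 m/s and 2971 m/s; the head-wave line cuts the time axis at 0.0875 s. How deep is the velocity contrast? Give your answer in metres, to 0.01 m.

46.51 m

h = tᵢ·V₁·V₂ / (2·√(V₂²−V₁²)).
√(V₂²−V₁²) = √(2971² − 1001²) = 2797.3 m/s.
h = 0.0875 s × 1001 × 2971 / (2 × 2797.3) = 46.51 m.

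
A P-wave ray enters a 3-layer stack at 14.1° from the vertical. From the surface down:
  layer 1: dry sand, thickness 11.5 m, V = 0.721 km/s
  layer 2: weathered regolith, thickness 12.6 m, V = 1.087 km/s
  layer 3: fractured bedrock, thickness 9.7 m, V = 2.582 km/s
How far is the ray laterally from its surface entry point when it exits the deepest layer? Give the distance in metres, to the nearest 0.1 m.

Apply Snell's law at each interface; in layer i the horizontal offset is hᵢ·tan θᵢ.
Layer 1: θ = 14.10°; offset = 11.5·tan 14.10° = 2.889 m.
Layer 2: sin θ = 1.087·sin 14.1°/0.721 = 0.3673, θ = 21.55°; offset = 12.6·tan 21.55° = 4.975 m.
Layer 3: sin θ = 2.582·sin 14.1°/0.721 = 0.8724, θ = 60.74°; offset = 9.7·tan 60.74° = 17.314 m.
Σ offsets = 25.178 m.

25.2 m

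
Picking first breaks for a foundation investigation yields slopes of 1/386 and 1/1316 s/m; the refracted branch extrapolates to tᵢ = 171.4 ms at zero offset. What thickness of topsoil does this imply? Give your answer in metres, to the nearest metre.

h = tᵢ·V₁·V₂ / (2·√(V₂²−V₁²)).
√(V₂²−V₁²) = √(1316² − 386²) = 1258.1 m/s.
h = 0.1714 s × 386 × 1316 / (2 × 1258.1) = 34.60 m.

35 m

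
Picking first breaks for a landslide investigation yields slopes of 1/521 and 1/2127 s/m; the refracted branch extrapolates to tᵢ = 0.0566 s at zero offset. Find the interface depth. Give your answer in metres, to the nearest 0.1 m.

15.2 m

h = tᵢ·V₁·V₂ / (2·√(V₂²−V₁²)).
√(V₂²−V₁²) = √(2127² − 521²) = 2062.2 m/s.
h = 0.0566 s × 521 × 2127 / (2 × 2062.2) = 15.21 m.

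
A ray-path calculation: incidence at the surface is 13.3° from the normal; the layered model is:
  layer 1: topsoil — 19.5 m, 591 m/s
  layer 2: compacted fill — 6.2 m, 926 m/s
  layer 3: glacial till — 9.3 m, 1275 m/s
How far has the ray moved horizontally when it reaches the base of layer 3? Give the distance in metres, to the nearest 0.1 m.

12.3 m

Ray parameter p = sin 13.3° / 591 m/s = 3.8926e-04 s/m.
Layer 1: θ = 13.30°; offset = 19.5·tan 13.30° = 4.610 m.
Layer 2: sin θ = p·926 = 0.3605 → θ = 21.13°; offset = 6.2·tan 21.13° = 2.396 m.
Layer 3: sin θ = p·1275 = 0.4963 → θ = 29.76°; offset = 9.3·tan 29.76° = 5.317 m.
Σ offsets = 12.322 m.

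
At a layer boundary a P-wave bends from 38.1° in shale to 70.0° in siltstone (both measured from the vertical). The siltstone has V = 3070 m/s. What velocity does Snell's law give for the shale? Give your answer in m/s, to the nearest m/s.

2016 m/s

sin 38.1° = 0.6170; sin 70.0° = 0.9397.
V₁ = V₂·(sin θ₁/sin θ₂) = 3070·(0.6170/0.9397) = 2015.87 m/s.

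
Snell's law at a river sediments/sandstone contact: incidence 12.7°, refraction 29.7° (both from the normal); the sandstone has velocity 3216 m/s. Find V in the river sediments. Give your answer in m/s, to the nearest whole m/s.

Snell's law: sin 12.7°/V₁ = sin 29.7°/V₂.
V₁ = V₂·sin 12.7°/sin 29.7° = 3216 × 0.4437 = 1427.01 m/s.

1427 m/s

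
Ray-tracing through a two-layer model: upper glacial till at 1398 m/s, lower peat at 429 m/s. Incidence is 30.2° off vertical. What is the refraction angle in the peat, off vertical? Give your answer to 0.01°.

8.88°

sin θ₁/V₁ = sin θ₂/V₂ ⇒ sin θ₂ = 429·sin 30.2°/1398 = 429·0.5030/1398 = 0.1544.
θ₂ = arcsin 0.1544 = 8.88° from the normal.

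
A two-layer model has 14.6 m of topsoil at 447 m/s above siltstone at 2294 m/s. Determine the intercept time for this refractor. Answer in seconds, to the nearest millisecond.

0.064 s

θ_c = arcsin(V₁/V₂) = arcsin(447/2294) = 11.24°; cos θ_c = 0.9808.
tᵢ = 2h·cos θ_c / V₁ = 2·14.6·0.9808 / 447 = 0.06407 s.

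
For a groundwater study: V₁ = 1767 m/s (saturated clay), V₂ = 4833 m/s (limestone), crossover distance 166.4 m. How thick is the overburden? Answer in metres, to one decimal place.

56.7 m

h = (x_cross/2)·√((V₂−V₁)/(V₂+V₁)).
(V₂−V₁)/(V₂+V₁) = (4833−1767)/(4833+1767) = 0.4645; √ = 0.6816.
h = (166.4/2)·0.6816 = 56.71 m.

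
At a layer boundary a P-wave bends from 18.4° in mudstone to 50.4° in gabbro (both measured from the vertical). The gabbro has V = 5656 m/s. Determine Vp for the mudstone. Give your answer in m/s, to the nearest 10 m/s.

Snell's law: sin 18.4°/V₁ = sin 50.4°/V₂.
V₁ = V₂·sin 18.4°/sin 50.4° = 5656 × 0.4097 = 2317.04 m/s.

2320 m/s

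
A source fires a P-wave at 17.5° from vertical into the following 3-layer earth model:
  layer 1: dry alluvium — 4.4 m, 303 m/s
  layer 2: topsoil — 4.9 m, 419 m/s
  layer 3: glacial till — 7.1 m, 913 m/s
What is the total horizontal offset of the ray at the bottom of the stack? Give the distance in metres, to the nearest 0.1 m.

18.8 m

p = sin θ₁/V₁ = sin 17.5°/303 = 9.9243e-04 s/m is conserved through the stack.
Layer 1: θ = 17.50°; offset = 4.4·tan 17.50° = 1.387 m.
Layer 2: sin θ = p·419 = 0.4158 → θ = 24.57°; offset = 4.9·tan 24.57° = 2.240 m.
Layer 3: sin θ = p·913 = 0.9061 → θ = 64.97°; offset = 7.1·tan 64.97° = 15.205 m.
Summing the layer offsets gives 18.833 m.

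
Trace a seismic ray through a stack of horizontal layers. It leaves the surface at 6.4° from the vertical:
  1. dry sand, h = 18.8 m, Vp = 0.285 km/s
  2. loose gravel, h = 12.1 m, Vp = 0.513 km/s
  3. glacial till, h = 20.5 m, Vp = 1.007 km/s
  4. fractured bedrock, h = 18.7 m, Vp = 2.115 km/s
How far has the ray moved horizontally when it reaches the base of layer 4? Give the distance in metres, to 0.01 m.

Apply Snell's law at each interface; in layer i the horizontal offset is hᵢ·tan θᵢ.
Layer 1: θ = 6.40°; offset = 18.8·tan 6.40° = 2.1088 m.
Layer 2: sin θ = 0.513·sin 6.4°/0.285 = 0.2006, θ = 11.57°; offset = 12.1·tan 11.57° = 2.4782 m.
Layer 3: sin θ = 1.007·sin 6.4°/0.285 = 0.3939, θ = 23.19°; offset = 20.5·tan 23.19° = 8.7841 m.
Layer 4: sin θ = 2.115·sin 6.4°/0.285 = 0.8272, θ = 55.81°; offset = 18.7·tan 55.81° = 27.5306 m.
Summing the layer offsets gives 40.9016 m.

40.90 m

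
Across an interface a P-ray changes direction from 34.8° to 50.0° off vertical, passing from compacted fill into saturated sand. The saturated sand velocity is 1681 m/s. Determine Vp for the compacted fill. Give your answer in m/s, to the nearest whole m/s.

sin 34.8° = 0.5707; sin 50.0° = 0.7660.
V₁ = V₂·(sin θ₁/sin θ₂) = 1681·(0.5707/0.7660) = 1252.37 m/s.

1252 m/s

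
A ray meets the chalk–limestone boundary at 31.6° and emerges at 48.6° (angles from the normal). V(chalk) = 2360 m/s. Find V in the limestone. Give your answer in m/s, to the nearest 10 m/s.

3380 m/s

sin 31.6° = 0.5240; sin 48.6° = 0.7501.
V₂ = V₁·(sin θ₂/sin θ₁) = 2360·(0.7501/0.5240) = 3378.45 m/s.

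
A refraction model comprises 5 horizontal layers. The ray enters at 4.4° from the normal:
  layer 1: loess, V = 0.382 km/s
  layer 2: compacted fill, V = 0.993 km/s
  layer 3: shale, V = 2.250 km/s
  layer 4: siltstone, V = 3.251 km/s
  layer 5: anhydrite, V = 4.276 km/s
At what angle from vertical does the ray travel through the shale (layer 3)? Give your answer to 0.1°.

26.9°

Ray parameter p = sin 4.4° / 0.382 = 2.0084e-01 s/km.
sin θ_3 = p·V_3 = 2.0084e-01 × 2.250 = 0.4519.
θ_3 = arcsin 0.4519 = 26.86°.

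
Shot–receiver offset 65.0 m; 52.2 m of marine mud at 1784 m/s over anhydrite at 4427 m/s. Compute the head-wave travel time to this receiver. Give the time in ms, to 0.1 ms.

t = x/V₂ + 2h·√(V₂²−V₁²)/(V₁V₂).
√(V₂²−V₁²) = √(4427²−1784²) = 4051.6 m/s; delay term = 2·52.2·4051.6/(1784·4427) = 0.05356 s.
t = 65.0/4427 + 0.05356 = 0.06824 s.

68.2 ms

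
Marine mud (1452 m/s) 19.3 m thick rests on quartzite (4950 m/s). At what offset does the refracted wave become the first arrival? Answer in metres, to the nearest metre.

x_cross = 2h·√((V₂+V₁)/(V₂−V₁)).
(V₂+V₁)/(V₂−V₁) = (4950+1452)/(4950−1452) = 1.8302; √ = 1.3528.
x_cross = 2·19.3·1.3528 = 52.22 m.

52 m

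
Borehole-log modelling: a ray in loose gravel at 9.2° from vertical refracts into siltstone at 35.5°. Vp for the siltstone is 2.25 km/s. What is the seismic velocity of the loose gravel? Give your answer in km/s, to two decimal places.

0.62 km/s

sin 9.2° = 0.1599; sin 35.5° = 0.5807.
V₁ = V₂·(sin θ₁/sin θ₂) = 2.25·(0.1599/0.5807) = 0.62 km/s.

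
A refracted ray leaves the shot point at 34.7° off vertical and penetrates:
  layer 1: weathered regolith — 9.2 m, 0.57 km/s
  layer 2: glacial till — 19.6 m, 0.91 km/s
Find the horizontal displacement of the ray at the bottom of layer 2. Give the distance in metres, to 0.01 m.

49.08 m

Apply Snell's law at each interface; in layer i the horizontal offset is hᵢ·tan θᵢ.
Layer 1: θ = 34.70°; offset = 9.2·tan 34.70° = 6.3704 m.
Layer 2: sin θ = 0.91·sin 34.7°/0.57 = 0.9088, θ = 65.35°; offset = 19.6·tan 65.35° = 42.7055 m.
Total horizontal offset = 49.0758 m.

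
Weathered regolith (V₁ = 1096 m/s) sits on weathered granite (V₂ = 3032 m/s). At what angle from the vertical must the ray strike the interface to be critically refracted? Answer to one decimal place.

21.2°

At critical incidence the refracted ray runs along the interface (θ₂ = 90°), so sin θ_c = V₁/V₂.
θ_c = arcsin(1096/3032) = arcsin 0.3615 = 21.19°.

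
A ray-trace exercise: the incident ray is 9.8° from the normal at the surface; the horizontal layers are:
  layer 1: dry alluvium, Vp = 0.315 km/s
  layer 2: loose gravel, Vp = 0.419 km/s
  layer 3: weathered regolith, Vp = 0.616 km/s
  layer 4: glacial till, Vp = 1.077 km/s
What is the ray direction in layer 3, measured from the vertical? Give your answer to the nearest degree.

Ray parameter p = sin 9.8° / 0.315 = 5.4035e-01 s/km.
sin θ_3 = p·V_3 = 5.4035e-01 × 0.616 = 0.3329.
θ_3 = 19.44° from the vertical.

19°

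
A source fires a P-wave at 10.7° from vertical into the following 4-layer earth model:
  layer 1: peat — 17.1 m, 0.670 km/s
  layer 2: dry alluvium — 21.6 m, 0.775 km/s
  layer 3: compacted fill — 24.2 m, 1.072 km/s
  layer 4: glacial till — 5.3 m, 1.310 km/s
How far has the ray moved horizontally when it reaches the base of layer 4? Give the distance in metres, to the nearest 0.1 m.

17.6 m

Ray parameter p = sin 10.7° / 0.670 km/s = 2.7711e-01 s/km.
Layer 1: θ = 10.70°; offset = 17.1·tan 10.70° = 3.231 m.
Layer 2: sin θ = p·0.775 = 0.2148 → θ = 12.40°; offset = 21.6·tan 12.40° = 4.750 m.
Layer 3: sin θ = p·1.072 = 0.2971 → θ = 17.28°; offset = 24.2·tan 17.28° = 7.529 m.
Layer 4: sin θ = p·1.310 = 0.3630 → θ = 21.29°; offset = 5.3·tan 21.29° = 2.065 m.
Summing the layer offsets gives 17.575 m.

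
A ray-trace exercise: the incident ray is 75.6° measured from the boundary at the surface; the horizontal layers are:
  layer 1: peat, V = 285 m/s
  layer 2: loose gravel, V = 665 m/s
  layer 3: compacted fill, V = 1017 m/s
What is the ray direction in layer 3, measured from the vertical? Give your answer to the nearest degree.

From the normal: θ₁ = 90° − 75.6° = 14.4°.
Snell's law across each interface conserves sin θ / V, so sin θ_3 = V_3·sin θ₁/V₁.
sin θ_3 = 1017 × sin 14.4° / 285 = 0.8874.
θ_3 = 62.55° from the vertical.

63°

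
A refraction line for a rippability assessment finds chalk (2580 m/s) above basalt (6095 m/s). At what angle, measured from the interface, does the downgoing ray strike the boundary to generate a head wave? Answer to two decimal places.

At critical incidence the refracted ray runs along the interface (θ₂ = 90°), so sin θ_c = V₁/V₂.
θ_c = arcsin(2580/6095) = arcsin 0.4233 = 25.04°.
Measured from the interface: 90° − 25.04° = 64.96°.

64.96°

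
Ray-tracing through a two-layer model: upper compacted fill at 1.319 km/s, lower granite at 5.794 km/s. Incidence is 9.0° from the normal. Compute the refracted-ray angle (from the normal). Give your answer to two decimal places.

sin θ₁/V₁ = sin θ₂/V₂ ⇒ sin θ₂ = 5.794·sin 9.0°/1.319 = 5.794·0.1564/1.319 = 0.6872.
θ₂ = arcsin 0.6872 = 43.41° from the normal.

43.41°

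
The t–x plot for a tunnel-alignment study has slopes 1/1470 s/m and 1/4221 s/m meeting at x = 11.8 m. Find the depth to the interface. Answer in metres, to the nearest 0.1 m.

x_cross = 2h·√((V₂+V₁)/(V₂−V₁)) → h = x_cross / (2·√((V₂+V₁)/(V₂−V₁))).
√((V₂+V₁)/(V₂−V₁)) = √((4221+1470)/(4221−1470)) = 1.4383.
h = 11.8 / (2·1.4383) = 4.10 m.

4.1 m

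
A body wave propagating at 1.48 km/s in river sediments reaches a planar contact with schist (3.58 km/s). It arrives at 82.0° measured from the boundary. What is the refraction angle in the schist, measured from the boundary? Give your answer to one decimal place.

Angle from the normal: 90° − 82.0° = 8.0°.
Snell's law: sin θ₂ = (V₂/V₁)·sin θ₁ = (3.58/1.48)·sin 8.0° = 0.3366.
θ₂ = arcsin 0.3366 = 19.67° from the normal.
From the interface: 90° − 19.67° = 70.33°.

70.3°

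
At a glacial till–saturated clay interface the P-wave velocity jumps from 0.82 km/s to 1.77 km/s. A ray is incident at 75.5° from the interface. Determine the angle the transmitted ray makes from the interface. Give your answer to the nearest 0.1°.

57.3°

Angle from the normal: 90° − 75.5° = 14.5°.
sin θ₁/V₁ = sin θ₂/V₂ ⇒ sin θ₂ = 1.77·sin 14.5°/0.82 = 1.77·0.2504/0.82 = 0.5405.
θ₂ = sin⁻¹(0.5405) = 32.71° (from vertical).
From the interface: 90° − 32.71° = 57.29°.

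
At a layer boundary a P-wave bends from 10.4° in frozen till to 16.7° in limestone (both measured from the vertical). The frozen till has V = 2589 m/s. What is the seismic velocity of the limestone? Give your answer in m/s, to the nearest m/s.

4121 m/s

Snell's law: sin 10.4°/V₁ = sin 16.7°/V₂.
V₂ = V₁·sin 16.7°/sin 10.4° = 2589 × 1.5919 = 4121.32 m/s.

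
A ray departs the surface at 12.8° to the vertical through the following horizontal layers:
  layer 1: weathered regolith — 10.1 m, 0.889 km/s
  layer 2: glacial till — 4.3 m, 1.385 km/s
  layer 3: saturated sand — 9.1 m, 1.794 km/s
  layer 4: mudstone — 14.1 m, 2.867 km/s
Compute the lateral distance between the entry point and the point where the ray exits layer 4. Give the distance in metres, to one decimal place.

22.8 m

p = sin θ₁/V₁ = sin 12.8°/0.889 = 2.4921e-01 s/km is conserved through the stack.
Layer 1: θ = 12.80°; offset = 10.1·tan 12.80° = 2.295 m.
Layer 2: sin θ = p·1.385 = 0.3452 → θ = 20.19°; offset = 4.3·tan 20.19° = 1.581 m.
Layer 3: sin θ = p·1.794 = 0.4471 → θ = 26.56°; offset = 9.1·tan 26.56° = 4.548 m.
Layer 4: sin θ = p·2.867 = 0.7145 → θ = 45.60°; offset = 14.1·tan 45.60° = 14.399 m.
Summing the layer offsets gives 22.823 m.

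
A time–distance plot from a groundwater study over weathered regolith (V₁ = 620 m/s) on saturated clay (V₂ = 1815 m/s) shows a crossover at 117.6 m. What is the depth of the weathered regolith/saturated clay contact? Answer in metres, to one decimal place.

41.2 m

x_cross = 2h·√((V₂+V₁)/(V₂−V₁)) → h = x_cross / (2·√((V₂+V₁)/(V₂−V₁))).
√((V₂+V₁)/(V₂−V₁)) = √((1815+620)/(1815−620)) = 1.4275.
h = 117.6 / (2·1.4275) = 41.19 m.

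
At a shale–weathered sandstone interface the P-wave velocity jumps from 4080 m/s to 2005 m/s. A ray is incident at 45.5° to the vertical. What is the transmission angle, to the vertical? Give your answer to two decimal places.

sin θ₁/V₁ = sin θ₂/V₂ ⇒ sin θ₂ = 2005·sin 45.5°/4080 = 2005·0.7133/4080 = 0.3505.
θ₂ = sin⁻¹(0.3505) = 20.52° (from vertical).

20.52°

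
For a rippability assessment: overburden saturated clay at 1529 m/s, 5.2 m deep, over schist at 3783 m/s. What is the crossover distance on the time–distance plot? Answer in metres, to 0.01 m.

θ_c = arcsin(1529/3783) = 23.84°, so cos θ_c = 0.9147 and tᵢ = 2h cos θ_c/V₁ = 0.0062 s.
At crossover x/V₁ = x/V₂ + tᵢ ⇒ x = tᵢ/(1/V₁ − 1/V₂) = 0.00622/(6.5402e-04 − 2.6434e-04) = 15.97 m.

15.97 m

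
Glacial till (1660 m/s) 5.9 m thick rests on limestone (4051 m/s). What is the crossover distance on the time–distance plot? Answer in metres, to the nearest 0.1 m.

x_cross = 2h·√((V₂+V₁)/(V₂−V₁)).
(V₂+V₁)/(V₂−V₁) = (4051+1660)/(4051−1660) = 2.3885; √ = 1.5455.
x_cross = 2·5.9·1.5455 = 18.24 m.

18.2 m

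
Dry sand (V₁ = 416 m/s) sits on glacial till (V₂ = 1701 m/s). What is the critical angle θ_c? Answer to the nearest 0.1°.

Critical incidence: sin θ_c = V₁/V₂ = 416/1701 = 0.2446.
θ_c = arcsin 0.2446 = 14.16°.

14.2°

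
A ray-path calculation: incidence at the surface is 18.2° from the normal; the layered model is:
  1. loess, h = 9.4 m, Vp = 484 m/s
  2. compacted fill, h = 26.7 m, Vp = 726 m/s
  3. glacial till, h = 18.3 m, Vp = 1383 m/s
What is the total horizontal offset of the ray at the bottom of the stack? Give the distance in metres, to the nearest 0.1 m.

p = sin θ₁/V₁ = sin 18.2°/484 = 6.4532e-04 s/m is conserved through the stack.
Layer 1: θ = 18.20°; offset = 9.4·tan 18.20° = 3.091 m.
Layer 2: sin θ = p·726 = 0.4685 → θ = 27.94°; offset = 26.7·tan 27.94° = 14.159 m.
Layer 3: sin θ = p·1383 = 0.8925 → θ = 63.19°; offset = 18.3·tan 63.19° = 36.206 m.
Σ offsets = 53.456 m.

53.5 m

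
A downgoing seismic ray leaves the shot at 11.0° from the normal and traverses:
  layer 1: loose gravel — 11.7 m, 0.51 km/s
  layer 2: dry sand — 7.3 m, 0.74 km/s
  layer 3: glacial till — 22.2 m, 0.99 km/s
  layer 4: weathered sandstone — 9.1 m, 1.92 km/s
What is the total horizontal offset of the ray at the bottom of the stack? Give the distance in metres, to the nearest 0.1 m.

p = sin θ₁/V₁ = sin 11.0°/0.51 = 3.7414e-01 s/km is conserved through the stack.
Layer 1: θ = 11.00°; offset = 11.7·tan 11.00° = 2.274 m.
Layer 2: sin θ = p·0.74 = 0.2769 → θ = 16.07°; offset = 7.3·tan 16.07° = 2.103 m.
Layer 3: sin θ = p·0.99 = 0.3704 → θ = 21.74°; offset = 22.2·tan 21.74° = 8.852 m.
Layer 4: sin θ = p·1.92 = 0.7183 → θ = 45.92°; offset = 9.1·tan 45.92° = 9.396 m.
Σ offsets = 22.626 m.

22.6 m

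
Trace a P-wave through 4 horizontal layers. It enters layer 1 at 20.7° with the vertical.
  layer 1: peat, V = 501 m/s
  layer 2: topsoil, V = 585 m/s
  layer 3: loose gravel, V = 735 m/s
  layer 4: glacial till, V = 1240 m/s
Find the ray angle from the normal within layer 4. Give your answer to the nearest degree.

Ray parameter p = sin 20.7° / 501 = 7.0554e-04 s/m.
sin θ_4 = p·V_4 = 7.0554e-04 × 1240 = 0.8749.
θ_4 = 61.03° from the vertical.

61°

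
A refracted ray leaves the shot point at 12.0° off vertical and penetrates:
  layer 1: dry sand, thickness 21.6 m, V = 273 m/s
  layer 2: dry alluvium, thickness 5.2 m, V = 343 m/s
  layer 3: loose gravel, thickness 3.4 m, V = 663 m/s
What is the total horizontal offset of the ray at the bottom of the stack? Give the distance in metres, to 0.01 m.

7.99 m

p = sin θ₁/V₁ = sin 12.0°/273 = 7.6158e-04 s/m is conserved through the stack.
Layer 1: θ = 12.00°; offset = 21.6·tan 12.00° = 4.5912 m.
Layer 2: sin θ = p·343 = 0.2612 → θ = 15.14°; offset = 5.2·tan 15.14° = 1.4072 m.
Layer 3: sin θ = p·663 = 0.5049 → θ = 30.33°; offset = 3.4·tan 30.33° = 1.9889 m.
Summing the layer offsets gives 7.9874 m.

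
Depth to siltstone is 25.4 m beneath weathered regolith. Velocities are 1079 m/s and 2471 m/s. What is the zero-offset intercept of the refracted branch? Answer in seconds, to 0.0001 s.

0.0424 s

θ_c = arcsin(V₁/V₂) = arcsin(1079/2471) = 25.89°; cos θ_c = 0.8996.
tᵢ = 2h·cos θ_c / V₁ = 2·25.4·0.8996 / 1079 = 0.04235 s.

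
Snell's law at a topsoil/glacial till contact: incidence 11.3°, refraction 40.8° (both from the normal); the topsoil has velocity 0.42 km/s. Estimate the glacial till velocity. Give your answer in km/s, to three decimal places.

1.401 km/s

sin 11.3° = 0.1959; sin 40.8° = 0.6534.
V₂ = V₁·(sin θ₂/sin θ₁) = 0.42·(0.6534/0.1959) = 1.401 km/s.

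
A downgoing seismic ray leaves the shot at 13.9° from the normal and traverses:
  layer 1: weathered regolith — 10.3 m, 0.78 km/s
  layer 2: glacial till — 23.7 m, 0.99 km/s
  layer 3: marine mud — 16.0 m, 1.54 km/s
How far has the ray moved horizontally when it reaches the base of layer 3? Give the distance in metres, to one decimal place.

Apply Snell's law at each interface; in layer i the horizontal offset is hᵢ·tan θᵢ.
Layer 1: θ = 13.90°; offset = 10.3·tan 13.90° = 2.549 m.
Layer 2: sin θ = 0.99·sin 13.9°/0.78 = 0.3049, θ = 17.75°; offset = 23.7·tan 17.75° = 7.588 m.
Layer 3: sin θ = 1.54·sin 13.9°/0.78 = 0.4743, θ = 28.31°; offset = 16.0·tan 28.31° = 8.620 m.
Σ offsets = 18.757 m.

18.8 m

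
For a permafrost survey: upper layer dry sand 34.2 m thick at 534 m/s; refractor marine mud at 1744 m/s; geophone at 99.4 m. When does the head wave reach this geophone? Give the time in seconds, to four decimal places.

0.1789 s

θ_c = arcsin(V₁/V₂) = arcsin(534/1744) = 17.83°, cos θ_c = 0.9520.
Intercept time tᵢ = 2h cos θ_c / V₁ = 2·34.2·0.9520/534 = 0.12194 s.
t = x/V₂ + tᵢ = 99.4/1744 + 0.12194 = 0.17893 s.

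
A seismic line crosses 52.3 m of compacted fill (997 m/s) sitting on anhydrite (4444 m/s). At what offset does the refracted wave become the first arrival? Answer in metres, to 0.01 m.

x_cross = 2h·√((V₂+V₁)/(V₂−V₁)).
(V₂+V₁)/(V₂−V₁) = (4444+997)/(4444−997) = 1.5785; √ = 1.2564.
x_cross = 2·52.3·1.2564 = 131.42 m.

131.42 m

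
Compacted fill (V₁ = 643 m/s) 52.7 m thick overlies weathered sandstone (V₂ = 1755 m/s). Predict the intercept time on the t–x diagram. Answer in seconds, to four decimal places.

θ_c = arcsin(V₁/V₂) = arcsin(643/1755) = 21.49°; cos θ_c = 0.9305.
tᵢ = 2h·cos θ_c / V₁ = 2·52.7·0.9305 / 643 = 0.15252 s.

0.1525 s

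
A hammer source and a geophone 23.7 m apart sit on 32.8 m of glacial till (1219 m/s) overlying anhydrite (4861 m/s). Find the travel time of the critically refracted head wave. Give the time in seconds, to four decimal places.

0.0570 s

θ_c = arcsin(V₁/V₂) = arcsin(1219/4861) = 14.52°, cos θ_c = 0.9680.
Intercept time tᵢ = 2h cos θ_c / V₁ = 2·32.8·0.9680/1219 = 0.05210 s.
t = x/V₂ + tᵢ = 23.7/4861 + 0.05210 = 0.05697 s.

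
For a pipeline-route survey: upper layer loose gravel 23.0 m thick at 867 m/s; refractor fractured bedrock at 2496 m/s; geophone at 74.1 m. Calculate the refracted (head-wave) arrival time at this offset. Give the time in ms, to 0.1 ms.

θ_c = arcsin(V₁/V₂) = arcsin(867/2496) = 20.33°, cos θ_c = 0.9377.
Intercept time tᵢ = 2h cos θ_c / V₁ = 2·23.0·0.9377/867 = 0.04975 s.
t = x/V₂ + tᵢ = 74.1/2496 + 0.04975 = 0.07944 s.

79.4 ms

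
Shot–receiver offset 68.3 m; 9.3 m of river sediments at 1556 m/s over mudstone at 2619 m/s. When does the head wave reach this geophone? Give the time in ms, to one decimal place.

35.7 ms

θ_c = arcsin(V₁/V₂) = arcsin(1556/2619) = 36.45°, cos θ_c = 0.8044.
Intercept time tᵢ = 2h cos θ_c / V₁ = 2·9.3·0.8044/1556 = 0.00962 s.
t = x/V₂ + tᵢ = 68.3/2619 + 0.00962 = 0.03569 s.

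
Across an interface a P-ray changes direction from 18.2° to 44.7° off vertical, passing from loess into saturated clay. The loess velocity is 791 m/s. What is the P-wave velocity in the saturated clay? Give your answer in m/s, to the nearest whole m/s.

Snell's law: sin 18.2°/V₁ = sin 44.7°/V₂.
V₂ = V₁·sin 44.7°/sin 18.2° = 791 × 2.2521 = 1781.37 m/s.

1781 m/s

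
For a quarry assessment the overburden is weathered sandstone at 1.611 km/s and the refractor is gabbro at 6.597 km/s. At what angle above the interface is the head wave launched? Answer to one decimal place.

Critical incidence: sin θ_c = V₁/V₂ = 1.611/6.597 = 0.2442.
θ_c = arcsin 0.2442 = 14.13°.
Measured from the interface: 90° − 14.13° = 75.87°.

75.9°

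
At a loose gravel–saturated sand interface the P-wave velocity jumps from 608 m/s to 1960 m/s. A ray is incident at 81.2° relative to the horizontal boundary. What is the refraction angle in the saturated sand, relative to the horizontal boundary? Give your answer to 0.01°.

60.45°

Convert to the normal: θ₁ = 90° − 81.2° = 8.8°.
sin θ₁/V₁ = sin θ₂/V₂ ⇒ sin θ₂ = 1960·sin 8.8°/608 = 1960·0.1530/608 = 0.4932.
θ₂ = arcsin 0.4932 = 29.55° from the normal.
From the interface: 90° − 29.55° = 60.45°.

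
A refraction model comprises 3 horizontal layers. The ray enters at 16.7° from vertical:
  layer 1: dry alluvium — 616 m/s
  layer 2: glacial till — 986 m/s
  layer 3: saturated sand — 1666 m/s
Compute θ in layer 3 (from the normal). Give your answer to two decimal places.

51.00°

Snell's law across each interface conserves sin θ / V, so sin θ_3 = V_3·sin θ₁/V₁.
sin θ_3 = 1666 × sin 16.7° / 616 = 0.7772.
θ_3 = arcsin 0.7772 = 51.00°.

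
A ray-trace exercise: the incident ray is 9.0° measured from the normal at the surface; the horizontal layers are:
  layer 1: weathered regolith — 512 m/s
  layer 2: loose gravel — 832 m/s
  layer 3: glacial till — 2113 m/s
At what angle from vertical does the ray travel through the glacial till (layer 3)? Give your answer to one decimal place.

40.2°

Ray parameter p = sin 9.0° / 512 = 3.0554e-04 s/m.
sin θ_3 = p·V_3 = 3.0554e-04 × 2113 = 0.6456.
θ_3 = 40.21° from the vertical.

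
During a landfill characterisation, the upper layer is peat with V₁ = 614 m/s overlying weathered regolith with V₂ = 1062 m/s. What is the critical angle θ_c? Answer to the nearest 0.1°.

35.3°

At critical incidence the refracted ray runs along the interface (θ₂ = 90°), so sin θ_c = V₁/V₂.
θ_c = arcsin(614/1062) = arcsin 0.5782 = 35.32°.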